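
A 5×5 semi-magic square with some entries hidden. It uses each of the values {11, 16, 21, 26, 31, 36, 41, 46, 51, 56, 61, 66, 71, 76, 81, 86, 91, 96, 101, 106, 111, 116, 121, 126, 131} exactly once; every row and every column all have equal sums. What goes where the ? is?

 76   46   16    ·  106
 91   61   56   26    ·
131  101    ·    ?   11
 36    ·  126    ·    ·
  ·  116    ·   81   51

The 25 entries sum to 1775, so each line sums to 1775/5 = 355.
From row 1, 355 − (76 + 46 + 16 + 106) gives (1,4) = 111.
Row 2 must total 355; the given cells sum to 234, so (2,5) = 121.
Column 1: 76 + 91 + 131 + 36 + ? = 355, so (5,1) = 21.
Using column 2: 46 + 61 + 101 + 116 + ? → (4,2) = 355 − 324 = 31.
Column 5 must total 355; the given cells sum to 289, so (4,5) = 66.
Row 4 must total 355; the given cells sum to 259, so (4,4) = 96.
Using row 5: 21 + 116 + 81 + 51 + ? → (5,3) = 355 − 269 = 86.
From column 3, 355 − (16 + 56 + 126 + 86) gives (3,3) = 71.
Column 4 must total 355; the given cells sum to 314, so (3,4) = 41.

41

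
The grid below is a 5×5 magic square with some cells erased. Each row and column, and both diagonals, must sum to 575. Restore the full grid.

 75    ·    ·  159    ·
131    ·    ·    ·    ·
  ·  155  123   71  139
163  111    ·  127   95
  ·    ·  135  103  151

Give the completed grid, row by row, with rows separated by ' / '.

75 143 91 159 107 / 131 99 147 115 83 / 87 155 123 71 139 / 163 111 79 127 95 / 119 67 135 103 151

From row 3, 575 − (155 + 123 + 71 + 139) gives (3,1) = 87.
Row 4: 163 + 111 + 127 + 95 + ? = 575, so (4,3) = 79.
Column 1: 75 + 131 + 87 + 163 + ? = 575, so (5,1) = 119.
From column 4, 575 − (159 + 71 + 127 + 103) gives (2,4) = 115.
From main diagonal, 575 − (75 + 123 + 127 + 151) gives (2,2) = 99.
The remaining cell in anti-diagonal is (1,5) = 575 − 468 = 107.
Using row 5: 119 + 135 + 103 + 151 + ? → (5,2) = 575 − 508 = 67.
Column 2 must total 575; the given cells sum to 432, so (1,2) = 143.
Column 5 must total 575; the given cells sum to 492, so (2,5) = 83.
The remaining cell in row 1 is (1,3) = 575 − 484 = 91.
From row 2, 575 − (131 + 99 + 115 + 83) gives (2,3) = 147.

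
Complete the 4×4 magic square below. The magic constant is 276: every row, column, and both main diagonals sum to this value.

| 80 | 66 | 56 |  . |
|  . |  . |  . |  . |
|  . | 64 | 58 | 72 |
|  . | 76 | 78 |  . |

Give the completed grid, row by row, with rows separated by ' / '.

The remaining cell in row 1 is (1,4) = 276 − 202 = 74.
The remaining cell in row 3 is (3,1) = 276 − 194 = 82.
Column 2 needs 276; the known cells sum to 206, so (2,2) = 70.
The remaining cell in column 3 is (2,3) = 276 − 192 = 84.
Main diagonal must total 276; the given cells sum to 208, so (4,4) = 68.
Anti-diagonal: 74 + 84 + 64 + ? = 276, so (4,1) = 54.
Column 1 must total 276; the given cells sum to 216, so (2,1) = 60.
Column 4 must total 276; the given cells sum to 214, so (2,4) = 62.

80 66 56 74 / 60 70 84 62 / 82 64 58 72 / 54 76 78 68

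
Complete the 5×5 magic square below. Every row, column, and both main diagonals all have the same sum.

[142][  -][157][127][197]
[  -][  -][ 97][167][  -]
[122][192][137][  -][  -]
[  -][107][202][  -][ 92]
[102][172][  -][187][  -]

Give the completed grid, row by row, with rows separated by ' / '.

Anti-diagonal is already complete: 197 + 167 + 137 + 107 + 102 = 710, so that is the magic constant.
The remaining cell in row 1 is (1,2) = 710 − 623 = 87.
The remaining cell in column 2 is (2,2) = 710 − 558 = 152.
Column 3 needs 710; the known cells sum to 593, so (5,3) = 117.
Row 5 must total 710; the given cells sum to 578, so (5,5) = 132.
Main diagonal must total 710; the given cells sum to 563, so (4,4) = 147.
Row 4: 107 + 202 + 147 + 92 + ? = 710, so (4,1) = 162.
Column 1 must total 710; the given cells sum to 528, so (2,1) = 182.
From column 4, 710 − (127 + 167 + 147 + 187) gives (3,4) = 82.
Using row 2: 182 + 152 + 97 + 167 + ? → (2,5) = 710 − 598 = 112.
Row 3: 122 + 192 + 137 + 82 + ? = 710, so (3,5) = 177.

142 87 157 127 197 / 182 152 97 167 112 / 122 192 137 82 177 / 162 107 202 147 92 / 102 172 117 187 132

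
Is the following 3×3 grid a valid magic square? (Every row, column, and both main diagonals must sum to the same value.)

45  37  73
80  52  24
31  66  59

Row 1: 45 + 37 + 73 = 155.
Row 2: 80 + 52 + 24 = 156.
Row 3: 31 + 66 + 59 = 156.
Column 1: 45 + 80 + 31 = 156.
Column 2: 37 + 52 + 66 = 155.
Column 3: 73 + 24 + 59 = 156.
Main diagonal: 45 + 52 + 59 = 156.
Anti-diagonal: 73 + 52 + 31 = 156.

No — column 3 sums to 156 but column 2 sums to 155.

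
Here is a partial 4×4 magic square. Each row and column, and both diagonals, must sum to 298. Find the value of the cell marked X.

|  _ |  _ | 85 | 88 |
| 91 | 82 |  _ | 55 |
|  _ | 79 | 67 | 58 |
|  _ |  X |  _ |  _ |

Row 2: 91 + 82 + 55 + ? = 298, so (2,3) = 70.
Row 3 must total 298; the given cells sum to 204, so (3,1) = 94.
The remaining cell in column 3 is (4,3) = 298 − 222 = 76.
Column 4 must total 298; the given cells sum to 201, so (4,4) = 97.
The remaining cell in main diagonal is (1,1) = 298 − 246 = 52.
From anti-diagonal, 298 − (88 + 70 + 79) gives (4,1) = 61.
Using row 1: 52 + 85 + 88 + ? → (1,2) = 298 − 225 = 73.
Row 4 must total 298; the given cells sum to 234, so (4,2) = 64.

64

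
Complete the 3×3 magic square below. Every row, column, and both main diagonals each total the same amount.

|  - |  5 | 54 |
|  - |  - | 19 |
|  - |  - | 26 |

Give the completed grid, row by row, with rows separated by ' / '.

Column 3 is already complete: 54 + 19 + 26 = 99, so that is the magic constant.
Using row 1: 5 + 54 + ? → (1,1) = 99 − 59 = 40.
The remaining cell in main diagonal is (2,2) = 99 − 66 = 33.
From anti-diagonal, 99 − (54 + 33) gives (3,1) = 12.
Using row 2: 33 + 19 + ? → (2,1) = 99 − 52 = 47.
Row 3: 12 + 26 + ? = 99, so (3,2) = 61.

40 5 54 / 47 33 19 / 12 61 26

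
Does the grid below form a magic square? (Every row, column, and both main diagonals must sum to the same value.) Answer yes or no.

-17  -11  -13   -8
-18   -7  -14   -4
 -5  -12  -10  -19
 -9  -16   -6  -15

Row 1: -17 + (-11) + (-13) + (-8) = -49.
Row 2: -18 + (-7) + (-14) + (-4) = -43.
Row 3: -5 + (-12) + (-10) + (-19) = -46.
Row 4: -9 + (-16) + (-6) + (-15) = -46.
Column 1: -17 + (-18) + (-5) + (-9) = -49.
Column 2: -11 + (-7) + (-12) + (-16) = -46.
Column 3: -13 + (-14) + (-10) + (-6) = -43.
Column 4: -8 + (-4) + (-19) + (-15) = -46.
Main diagonal: -17 + (-7) + (-10) + (-15) = -49.
Anti-diagonal: -8 + (-14) + (-12) + (-9) = -43.

No — row 3 sums to -46 but main diagonal sums to -49.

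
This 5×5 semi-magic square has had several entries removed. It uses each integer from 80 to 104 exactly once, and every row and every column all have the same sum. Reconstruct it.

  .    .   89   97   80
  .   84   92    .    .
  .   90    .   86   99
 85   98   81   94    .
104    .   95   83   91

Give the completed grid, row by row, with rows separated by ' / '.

93 101 89 97 80 / 96 84 92 100 88 / 82 90 103 86 99 / 85 98 81 94 102 / 104 87 95 83 91

The entries are 80 through 104, which sum to 2300, so each line sums to 2300/5 = 460.
The remaining cell in row 4 is (4,5) = 460 − 358 = 102.
The remaining cell in row 5 is (5,2) = 460 − 373 = 87.
Using column 2: 84 + 90 + 98 + 87 + ? → (1,2) = 460 − 359 = 101.
The remaining cell in column 3 is (3,3) = 460 − 357 = 103.
Using column 4: 97 + 86 + 94 + 83 + ? → (2,4) = 460 − 360 = 100.
Column 5: 80 + 99 + 102 + 91 + ? = 460, so (2,5) = 88.
The remaining cell in row 1 is (1,1) = 460 − 367 = 93.
Using row 2: 84 + 92 + 100 + 88 + ? → (2,1) = 460 − 364 = 96.
Row 3 must total 460; the given cells sum to 378, so (3,1) = 82.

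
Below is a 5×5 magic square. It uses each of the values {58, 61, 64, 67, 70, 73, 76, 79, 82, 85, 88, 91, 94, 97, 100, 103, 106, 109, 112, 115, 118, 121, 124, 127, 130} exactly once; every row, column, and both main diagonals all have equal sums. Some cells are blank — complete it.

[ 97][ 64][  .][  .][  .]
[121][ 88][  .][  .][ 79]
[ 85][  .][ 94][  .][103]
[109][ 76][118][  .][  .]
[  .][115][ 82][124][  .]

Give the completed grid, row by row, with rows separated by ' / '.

The 25 entries sum to 2350, so each line sums to 2350/5 = 470.
The remaining cell in column 1 is (5,1) = 470 − 412 = 58.
Column 2: 64 + 88 + 76 + 115 + ? = 470, so (3,2) = 127.
From row 3, 470 − (85 + 127 + 94 + 103) gives (3,4) = 61.
Using row 5: 58 + 115 + 82 + 124 + ? → (5,5) = 470 − 379 = 91.
Using main diagonal: 97 + 88 + 94 + 91 + ? → (4,4) = 470 − 370 = 100.
Row 4: 109 + 76 + 118 + 100 + ? = 470, so (4,5) = 67.
Column 5 must total 470; the given cells sum to 340, so (1,5) = 130.
The remaining cell in anti-diagonal is (2,4) = 470 − 358 = 112.
Using row 2: 121 + 88 + 112 + 79 + ? → (2,3) = 470 − 400 = 70.
Using column 3: 70 + 94 + 118 + 82 + ? → (1,3) = 470 − 364 = 106.
Using column 4: 112 + 61 + 100 + 124 + ? → (1,4) = 470 − 397 = 73.

97 64 106 73 130 / 121 88 70 112 79 / 85 127 94 61 103 / 109 76 118 100 67 / 58 115 82 124 91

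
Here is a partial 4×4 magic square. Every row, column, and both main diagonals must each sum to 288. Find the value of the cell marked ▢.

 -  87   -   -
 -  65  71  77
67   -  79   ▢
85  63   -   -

69

From row 2, 288 − (65 + 71 + 77) gives (2,1) = 75.
Column 1: 75 + 67 + 85 + ? = 288, so (1,1) = 61.
From column 2, 288 − (87 + 65 + 63) gives (3,2) = 73.
From main diagonal, 288 − (61 + 65 + 79) gives (4,4) = 83.
Anti-diagonal must total 288; the given cells sum to 229, so (1,4) = 59.
From row 1, 288 − (61 + 87 + 59) gives (1,3) = 81.
The remaining cell in row 3 is (3,4) = 288 − 219 = 69.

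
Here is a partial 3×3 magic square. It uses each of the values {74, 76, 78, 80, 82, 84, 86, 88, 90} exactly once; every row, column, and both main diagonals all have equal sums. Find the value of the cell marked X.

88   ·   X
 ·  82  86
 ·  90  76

84

The 9 entries sum to 738, so each line sums to 738/3 = 246.
Row 2 needs 246; the known cells sum to 168, so (2,1) = 78.
Row 3: 90 + 76 + ? = 246, so (3,1) = 80.
Using column 2: 82 + 90 + ? → (1,2) = 246 − 172 = 74.
Column 3 needs 246; the known cells sum to 162, so (1,3) = 84.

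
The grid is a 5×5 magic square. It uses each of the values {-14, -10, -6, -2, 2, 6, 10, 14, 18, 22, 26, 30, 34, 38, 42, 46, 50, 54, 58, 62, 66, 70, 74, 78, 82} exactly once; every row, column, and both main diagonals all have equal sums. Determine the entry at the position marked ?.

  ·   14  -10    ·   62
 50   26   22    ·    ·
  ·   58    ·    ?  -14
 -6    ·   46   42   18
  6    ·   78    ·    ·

10

The 25 entries sum to 850, so each line sums to 850/5 = 170.
Using row 4: -6 + 46 + 42 + 18 + ? → (4,2) = 170 − 100 = 70.
Using column 2: 14 + 26 + 58 + 70 + ? → (5,2) = 170 − 168 = 2.
Column 3 must total 170; the given cells sum to 136, so (3,3) = 34.
From anti-diagonal, 170 − (62 + 34 + 70 + 6) gives (2,4) = -2.
Row 2: 50 + 26 + 22 + (-2) + ? = 170, so (2,5) = 74.
Column 5 must total 170; the given cells sum to 140, so (5,5) = 30.
From main diagonal, 170 − (26 + 34 + 42 + 30) gives (1,1) = 38.
Using row 1: 38 + 14 + (-10) + 62 + ? → (1,4) = 170 − 104 = 66.
Row 5 must total 170; the given cells sum to 116, so (5,4) = 54.
From column 1, 170 − (38 + 50 + (-6) + 6) gives (3,1) = 82.
Column 4 needs 170; the known cells sum to 160, so (3,4) = 10.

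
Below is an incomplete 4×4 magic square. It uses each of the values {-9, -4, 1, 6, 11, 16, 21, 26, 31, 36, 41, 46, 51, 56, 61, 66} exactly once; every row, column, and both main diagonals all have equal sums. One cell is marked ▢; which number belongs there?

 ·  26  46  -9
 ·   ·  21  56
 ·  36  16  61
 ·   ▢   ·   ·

11

The 16 entries sum to 456, so each line sums to 456/4 = 114.
The remaining cell in row 1 is (1,1) = 114 − 63 = 51.
From row 3, 114 − (36 + 16 + 61) gives (3,1) = 1.
From column 3, 114 − (46 + 21 + 16) gives (4,3) = 31.
Using column 4: -9 + 56 + 61 + ? → (4,4) = 114 − 108 = 6.
The remaining cell in main diagonal is (2,2) = 114 − 73 = 41.
From anti-diagonal, 114 − (-9 + 21 + 36) gives (4,1) = 66.
Row 2 needs 114; the known cells sum to 118, so (2,1) = -4.
Row 4: 66 + 31 + 6 + ? = 114, so (4,2) = 11.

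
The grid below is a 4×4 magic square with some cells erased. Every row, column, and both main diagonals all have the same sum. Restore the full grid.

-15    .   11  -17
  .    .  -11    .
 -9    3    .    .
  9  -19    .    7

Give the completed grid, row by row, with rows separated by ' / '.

-15 5 11 -17 / -1 -5 -11 1 / -9 3 -3 -7 / 9 -19 -13 7

Anti-diagonal is already complete: -17 + -11 + 3 + 9 = -16, so that is the magic constant.
Row 1: -15 + 11 + (-17) + ? = -16, so (1,2) = 5.
Row 4 must total -16; the given cells sum to -3, so (4,3) = -13.
Column 1: -15 + (-9) + 9 + ? = -16, so (2,1) = -1.
Column 2: 5 + 3 + (-19) + ? = -16, so (2,2) = -5.
From column 3, -16 − (11 + (-11) + (-13)) gives (3,3) = -3.
The remaining cell in row 2 is (2,4) = -16 − (-17) = 1.
The remaining cell in row 3 is (3,4) = -16 − (-9) = -7.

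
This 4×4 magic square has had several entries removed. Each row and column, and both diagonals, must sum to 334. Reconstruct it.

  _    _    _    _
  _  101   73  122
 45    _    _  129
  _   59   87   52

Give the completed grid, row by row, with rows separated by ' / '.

115 80 108 31 / 38 101 73 122 / 45 94 66 129 / 136 59 87 52

Row 2 needs 334; the known cells sum to 296, so (2,1) = 38.
The remaining cell in row 4 is (4,1) = 334 − 198 = 136.
The remaining cell in column 1 is (1,1) = 334 − 219 = 115.
Column 4 needs 334; the known cells sum to 303, so (1,4) = 31.
Using main diagonal: 115 + 101 + 52 + ? → (3,3) = 334 − 268 = 66.
Anti-diagonal: 31 + 73 + 136 + ? = 334, so (3,2) = 94.
The remaining cell in column 2 is (1,2) = 334 − 254 = 80.
Column 3: 73 + 66 + 87 + ? = 334, so (1,3) = 108.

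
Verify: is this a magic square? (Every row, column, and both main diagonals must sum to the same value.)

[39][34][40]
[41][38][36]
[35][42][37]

Row 1: 39 + 34 + 40 = 113.
Row 2: 41 + 38 + 36 = 115.
Row 3: 35 + 42 + 37 = 114.
Column 1: 39 + 41 + 35 = 115.
Column 2: 34 + 38 + 42 = 114.
Column 3: 40 + 36 + 37 = 113.
Main diagonal: 39 + 38 + 37 = 114.
Anti-diagonal: 40 + 38 + 35 = 113.

No — row 3 sums to 114 but column 1 sums to 115.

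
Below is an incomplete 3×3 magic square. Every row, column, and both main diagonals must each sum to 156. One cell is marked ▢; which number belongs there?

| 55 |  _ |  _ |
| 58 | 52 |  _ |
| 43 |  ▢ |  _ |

64

From row 2, 156 − (58 + 52) gives (2,3) = 46.
Main diagonal needs 156; the known cells sum to 107, so (3,3) = 49.
Anti-diagonal needs 156; the known cells sum to 95, so (1,3) = 61.
From row 1, 156 − (55 + 61) gives (1,2) = 40.
The remaining cell in row 3 is (3,2) = 156 − 92 = 64.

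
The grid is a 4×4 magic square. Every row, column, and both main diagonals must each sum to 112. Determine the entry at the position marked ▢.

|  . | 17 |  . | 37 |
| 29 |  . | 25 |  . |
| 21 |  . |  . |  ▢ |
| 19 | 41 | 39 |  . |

Row 4 needs 112; the known cells sum to 99, so (4,4) = 13.
From column 1, 112 − (29 + 21 + 19) gives (1,1) = 43.
Anti-diagonal: 37 + 25 + 19 + ? = 112, so (3,2) = 31.
Row 1 must total 112; the given cells sum to 97, so (1,3) = 15.
Column 2 needs 112; the known cells sum to 89, so (2,2) = 23.
Column 3 must total 112; the given cells sum to 79, so (3,3) = 33.
Using row 2: 29 + 23 + 25 + ? → (2,4) = 112 − 77 = 35.
Using row 3: 21 + 31 + 33 + ? → (3,4) = 112 − 85 = 27.

27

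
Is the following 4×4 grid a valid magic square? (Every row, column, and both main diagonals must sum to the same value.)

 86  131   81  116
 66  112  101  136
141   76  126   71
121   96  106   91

No — column 2 sums to 415 but row 4 sums to 414.

Row 1: 86 + 131 + 81 + 116 = 414.
Row 2: 66 + 112 + 101 + 136 = 415.
Row 3: 141 + 76 + 126 + 71 = 414.
Row 4: 121 + 96 + 106 + 91 = 414.
Column 1: 86 + 66 + 141 + 121 = 414.
Column 2: 131 + 112 + 76 + 96 = 415.
Column 3: 81 + 101 + 126 + 106 = 414.
Column 4: 116 + 136 + 71 + 91 = 414.
Main diagonal: 86 + 112 + 126 + 91 = 415.
Anti-diagonal: 116 + 101 + 76 + 121 = 414.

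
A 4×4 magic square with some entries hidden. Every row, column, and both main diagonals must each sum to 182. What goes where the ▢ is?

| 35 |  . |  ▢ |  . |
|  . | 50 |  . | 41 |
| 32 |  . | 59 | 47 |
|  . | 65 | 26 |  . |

The remaining cell in row 3 is (3,2) = 182 − 138 = 44.
Using column 2: 50 + 44 + 65 + ? → (1,2) = 182 − 159 = 23.
The remaining cell in main diagonal is (4,4) = 182 − 144 = 38.
Row 4 needs 182; the known cells sum to 129, so (4,1) = 53.
Column 1: 35 + 32 + 53 + ? = 182, so (2,1) = 62.
Column 4: 41 + 47 + 38 + ? = 182, so (1,4) = 56.
Anti-diagonal: 56 + 44 + 53 + ? = 182, so (2,3) = 29.
Row 1 needs 182; the known cells sum to 114, so (1,3) = 68.

68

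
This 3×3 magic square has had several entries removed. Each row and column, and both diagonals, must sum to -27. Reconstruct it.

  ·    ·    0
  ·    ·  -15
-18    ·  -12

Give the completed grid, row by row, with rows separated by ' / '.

-6 -21 0 / -3 -9 -15 / -18 3 -12

Row 3: -18 + (-12) + ? = -27, so (3,2) = 3.
Anti-diagonal needs -27; the known cells sum to -18, so (2,2) = -9.
Row 2: -9 + (-15) + ? = -27, so (2,1) = -3.
The remaining cell in column 1 is (1,1) = -27 − (-21) = -6.
Column 2 needs -27; the known cells sum to -6, so (1,2) = -21.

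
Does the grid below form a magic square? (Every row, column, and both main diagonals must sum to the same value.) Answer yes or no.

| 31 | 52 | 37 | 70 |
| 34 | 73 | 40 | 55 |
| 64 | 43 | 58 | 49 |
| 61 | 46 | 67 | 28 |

No — row 4 sums to 202 but column 1 sums to 190.

Row 1: 31 + 52 + 37 + 70 = 190.
Row 2: 34 + 73 + 40 + 55 = 202.
Row 3: 64 + 43 + 58 + 49 = 214.
Row 4: 61 + 46 + 67 + 28 = 202.
Column 1: 31 + 34 + 64 + 61 = 190.
Column 2: 52 + 73 + 43 + 46 = 214.
Column 3: 37 + 40 + 58 + 67 = 202.
Column 4: 70 + 55 + 49 + 28 = 202.
Main diagonal: 31 + 73 + 58 + 28 = 190.
Anti-diagonal: 70 + 40 + 43 + 61 = 214.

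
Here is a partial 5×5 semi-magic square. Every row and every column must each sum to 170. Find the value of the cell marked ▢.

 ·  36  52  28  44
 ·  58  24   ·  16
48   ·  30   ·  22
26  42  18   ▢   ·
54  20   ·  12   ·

34

Row 1: 36 + 52 + 28 + 44 + ? = 170, so (1,1) = 10.
The remaining cell in column 1 is (2,1) = 170 − 138 = 32.
The remaining cell in column 2 is (3,2) = 170 − 156 = 14.
Column 3 must total 170; the given cells sum to 124, so (5,3) = 46.
Row 2: 32 + 58 + 24 + 16 + ? = 170, so (2,4) = 40.
Row 3 must total 170; the given cells sum to 114, so (3,4) = 56.
The remaining cell in row 5 is (5,5) = 170 − 132 = 38.
Using column 4: 28 + 40 + 56 + 12 + ? → (4,4) = 170 − 136 = 34.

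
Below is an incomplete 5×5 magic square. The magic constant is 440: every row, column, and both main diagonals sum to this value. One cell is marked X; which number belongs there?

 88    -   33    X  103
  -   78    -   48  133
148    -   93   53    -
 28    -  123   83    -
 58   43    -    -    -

143

Column 1: 88 + 148 + 28 + 58 + ? = 440, so (2,1) = 118.
Main diagonal needs 440; the known cells sum to 342, so (5,5) = 98.
Using anti-diagonal: 103 + 48 + 93 + 58 + ? → (4,2) = 440 − 302 = 138.
Row 2: 118 + 78 + 48 + 133 + ? = 440, so (2,3) = 63.
Using row 4: 28 + 138 + 123 + 83 + ? → (4,5) = 440 − 372 = 68.
Column 3 must total 440; the given cells sum to 312, so (5,3) = 128.
From column 5, 440 − (103 + 133 + 68 + 98) gives (3,5) = 38.
The remaining cell in row 3 is (3,2) = 440 − 332 = 108.
Row 5: 58 + 43 + 128 + 98 + ? = 440, so (5,4) = 113.
Column 2 needs 440; the known cells sum to 367, so (1,2) = 73.
Column 4 needs 440; the known cells sum to 297, so (1,4) = 143.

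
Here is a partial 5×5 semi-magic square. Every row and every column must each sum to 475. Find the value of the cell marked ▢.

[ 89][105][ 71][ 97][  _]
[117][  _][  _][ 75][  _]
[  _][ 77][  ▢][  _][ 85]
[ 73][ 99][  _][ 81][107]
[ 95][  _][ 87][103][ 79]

Row 1 needs 475; the known cells sum to 362, so (1,5) = 113.
The remaining cell in row 4 is (4,3) = 475 − 360 = 115.
Row 5 needs 475; the known cells sum to 364, so (5,2) = 111.
From column 1, 475 − (89 + 117 + 73 + 95) gives (3,1) = 101.
The remaining cell in column 2 is (2,2) = 475 − 392 = 83.
Using column 4: 97 + 75 + 81 + 103 + ? → (3,4) = 475 − 356 = 119.
From column 5, 475 − (113 + 85 + 107 + 79) gives (2,5) = 91.
The remaining cell in row 2 is (2,3) = 475 − 366 = 109.
Row 3: 101 + 77 + 119 + 85 + ? = 475, so (3,3) = 93.

93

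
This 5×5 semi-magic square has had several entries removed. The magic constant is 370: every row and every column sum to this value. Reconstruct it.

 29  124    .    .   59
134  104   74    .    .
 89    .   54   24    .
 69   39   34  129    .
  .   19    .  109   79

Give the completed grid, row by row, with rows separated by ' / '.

29 124 94 64 59 / 134 104 74 44 14 / 89 84 54 24 119 / 69 39 34 129 99 / 49 19 114 109 79

Row 4: 69 + 39 + 34 + 129 + ? = 370, so (4,5) = 99.
Column 1 must total 370; the given cells sum to 321, so (5,1) = 49.
Using column 2: 124 + 104 + 39 + 19 + ? → (3,2) = 370 − 286 = 84.
Row 3 must total 370; the given cells sum to 251, so (3,5) = 119.
Row 5 needs 370; the known cells sum to 256, so (5,3) = 114.
Column 3 must total 370; the given cells sum to 276, so (1,3) = 94.
From column 5, 370 − (59 + 119 + 99 + 79) gives (2,5) = 14.
Using row 1: 29 + 124 + 94 + 59 + ? → (1,4) = 370 − 306 = 64.
Row 2 must total 370; the given cells sum to 326, so (2,4) = 44.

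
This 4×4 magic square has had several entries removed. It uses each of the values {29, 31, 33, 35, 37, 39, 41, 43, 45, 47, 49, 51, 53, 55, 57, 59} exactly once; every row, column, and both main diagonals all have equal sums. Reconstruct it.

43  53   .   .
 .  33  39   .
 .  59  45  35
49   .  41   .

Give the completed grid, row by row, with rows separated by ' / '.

43 53 51 29 / 47 33 39 57 / 37 59 45 35 / 49 31 41 55

The 16 entries sum to 704, so each line sums to 704/4 = 176.
Row 3: 59 + 45 + 35 + ? = 176, so (3,1) = 37.
Column 1 must total 176; the given cells sum to 129, so (2,1) = 47.
Column 2: 53 + 33 + 59 + ? = 176, so (4,2) = 31.
Using column 3: 39 + 45 + 41 + ? → (1,3) = 176 − 125 = 51.
Using main diagonal: 43 + 33 + 45 + ? → (4,4) = 176 − 121 = 55.
The remaining cell in anti-diagonal is (1,4) = 176 − 147 = 29.
Row 2: 47 + 33 + 39 + ? = 176, so (2,4) = 57.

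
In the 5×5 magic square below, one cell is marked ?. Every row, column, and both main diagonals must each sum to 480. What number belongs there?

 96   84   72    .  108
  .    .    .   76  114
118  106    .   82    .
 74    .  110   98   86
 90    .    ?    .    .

Row 1 must total 480; the given cells sum to 360, so (1,4) = 120.
From row 4, 480 − (74 + 110 + 98 + 86) gives (4,2) = 112.
Column 1 must total 480; the given cells sum to 378, so (2,1) = 102.
The remaining cell in column 4 is (5,4) = 480 − 376 = 104.
Anti-diagonal must total 480; the given cells sum to 386, so (3,3) = 94.
Row 3 needs 480; the known cells sum to 400, so (3,5) = 80.
Using column 5: 108 + 114 + 80 + 86 + ? → (5,5) = 480 − 388 = 92.
Main diagonal needs 480; the known cells sum to 380, so (2,2) = 100.
The remaining cell in row 2 is (2,3) = 480 − 392 = 88.
Column 2 must total 480; the given cells sum to 402, so (5,2) = 78.
Column 3 needs 480; the known cells sum to 364, so (5,3) = 116.

116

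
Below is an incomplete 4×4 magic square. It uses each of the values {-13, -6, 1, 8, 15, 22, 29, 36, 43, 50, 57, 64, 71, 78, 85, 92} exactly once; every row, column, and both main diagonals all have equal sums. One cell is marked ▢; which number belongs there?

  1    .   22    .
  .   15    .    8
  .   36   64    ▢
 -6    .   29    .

The 16 entries sum to 632, so each line sums to 632/4 = 158.
Column 3 must total 158; the given cells sum to 115, so (2,3) = 43.
The remaining cell in main diagonal is (4,4) = 158 − 80 = 78.
Anti-diagonal: 43 + 36 + (-6) + ? = 158, so (1,4) = 85.
From row 1, 158 − (1 + 22 + 85) gives (1,2) = 50.
The remaining cell in row 2 is (2,1) = 158 − 66 = 92.
From row 4, 158 − (-6 + 29 + 78) gives (4,2) = 57.
From column 1, 158 − (1 + 92 + (-6)) gives (3,1) = 71.
From column 4, 158 − (85 + 8 + 78) gives (3,4) = -13.

-13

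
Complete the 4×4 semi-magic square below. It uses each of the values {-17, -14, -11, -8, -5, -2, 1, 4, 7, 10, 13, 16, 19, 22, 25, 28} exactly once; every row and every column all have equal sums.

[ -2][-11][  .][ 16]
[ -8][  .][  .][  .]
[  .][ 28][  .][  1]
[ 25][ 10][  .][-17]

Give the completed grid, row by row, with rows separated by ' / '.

-2 -11 19 16 / -8 -5 13 22 / 7 28 -14 1 / 25 10 4 -17

The 16 entries sum to 88, so each line sums to 88/4 = 22.
Row 1 must total 22; the given cells sum to 3, so (1,3) = 19.
The remaining cell in row 4 is (4,3) = 22 − 18 = 4.
The remaining cell in column 1 is (3,1) = 22 − 15 = 7.
Using column 2: -11 + 28 + 10 + ? → (2,2) = 22 − 27 = -5.
Column 4: 16 + 1 + (-17) + ? = 22, so (2,4) = 22.
Row 2 needs 22; the known cells sum to 9, so (2,3) = 13.
The remaining cell in row 3 is (3,3) = 22 − 36 = -14.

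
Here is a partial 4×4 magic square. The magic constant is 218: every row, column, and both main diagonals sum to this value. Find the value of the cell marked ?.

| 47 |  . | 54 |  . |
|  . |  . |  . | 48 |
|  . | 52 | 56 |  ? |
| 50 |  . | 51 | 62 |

49

Row 4 must total 218; the given cells sum to 163, so (4,2) = 55.
The remaining cell in column 3 is (2,3) = 218 − 161 = 57.
Main diagonal: 47 + 56 + 62 + ? = 218, so (2,2) = 53.
Anti-diagonal must total 218; the given cells sum to 159, so (1,4) = 59.
From row 1, 218 − (47 + 54 + 59) gives (1,2) = 58.
Using row 2: 53 + 57 + 48 + ? → (2,1) = 218 − 158 = 60.
Column 1 needs 218; the known cells sum to 157, so (3,1) = 61.
Using column 4: 59 + 48 + 62 + ? → (3,4) = 218 − 169 = 49.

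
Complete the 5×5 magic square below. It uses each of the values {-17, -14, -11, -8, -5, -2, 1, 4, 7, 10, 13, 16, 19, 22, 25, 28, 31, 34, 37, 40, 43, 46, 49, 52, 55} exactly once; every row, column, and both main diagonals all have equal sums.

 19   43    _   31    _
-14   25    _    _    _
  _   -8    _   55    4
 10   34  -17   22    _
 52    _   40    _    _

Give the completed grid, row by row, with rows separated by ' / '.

19 43 7 31 -5 / -14 25 49 -2 37 / 28 -8 16 55 4 / 10 34 -17 22 46 / 52 1 40 -11 13

The 25 entries sum to 475, so each line sums to 475/5 = 95.
Row 4 must total 95; the given cells sum to 49, so (4,5) = 46.
Column 1 must total 95; the given cells sum to 67, so (3,1) = 28.
Column 2 must total 95; the given cells sum to 94, so (5,2) = 1.
The remaining cell in row 3 is (3,3) = 95 − 79 = 16.
Main diagonal needs 95; the known cells sum to 82, so (5,5) = 13.
Row 5: 52 + 1 + 40 + 13 + ? = 95, so (5,4) = -11.
From column 4, 95 − (31 + 55 + 22 + (-11)) gives (2,4) = -2.
Using anti-diagonal: -2 + 16 + 34 + 52 + ? → (1,5) = 95 − 100 = -5.
Row 1: 19 + 43 + 31 + (-5) + ? = 95, so (1,3) = 7.
Column 3 must total 95; the given cells sum to 46, so (2,3) = 49.
Using column 5: -5 + 4 + 46 + 13 + ? → (2,5) = 95 − 58 = 37.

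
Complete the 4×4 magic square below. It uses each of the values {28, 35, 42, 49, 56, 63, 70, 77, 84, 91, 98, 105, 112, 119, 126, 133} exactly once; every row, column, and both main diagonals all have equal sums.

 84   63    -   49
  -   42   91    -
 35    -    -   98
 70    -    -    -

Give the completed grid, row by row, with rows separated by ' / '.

84 63 126 49 / 133 42 91 56 / 35 112 77 98 / 70 105 28 119

The 16 entries sum to 1288, so each line sums to 1288/4 = 322.
The remaining cell in row 1 is (1,3) = 322 − 196 = 126.
Using column 1: 84 + 35 + 70 + ? → (2,1) = 322 − 189 = 133.
From anti-diagonal, 322 − (49 + 91 + 70) gives (3,2) = 112.
Row 2: 133 + 42 + 91 + ? = 322, so (2,4) = 56.
The remaining cell in row 3 is (3,3) = 322 − 245 = 77.
Using column 2: 63 + 42 + 112 + ? → (4,2) = 322 − 217 = 105.
The remaining cell in column 3 is (4,3) = 322 − 294 = 28.
The remaining cell in column 4 is (4,4) = 322 − 203 = 119.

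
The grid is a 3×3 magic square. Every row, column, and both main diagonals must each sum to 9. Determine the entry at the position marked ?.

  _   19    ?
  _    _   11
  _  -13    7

-9

Row 3 needs 9; the known cells sum to -6, so (3,1) = 15.
Using column 2: 19 + (-13) + ? → (2,2) = 9 − 6 = 3.
The remaining cell in column 3 is (1,3) = 9 − 18 = -9.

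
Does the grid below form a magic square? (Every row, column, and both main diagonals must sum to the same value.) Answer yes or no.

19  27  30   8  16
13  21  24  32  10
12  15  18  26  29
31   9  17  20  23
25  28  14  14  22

Row 1: 19 + 27 + 30 + 8 + 16 = 100.
Row 2: 13 + 21 + 24 + 32 + 10 = 100.
Row 3: 12 + 15 + 18 + 26 + 29 = 100.
Row 4: 31 + 9 + 17 + 20 + 23 = 100.
Row 5: 25 + 28 + 14 + 14 + 22 = 103.
Column 1: 19 + 13 + 12 + 31 + 25 = 100.
Column 2: 27 + 21 + 15 + 9 + 28 = 100.
Column 3: 30 + 24 + 18 + 17 + 14 = 103.
Column 4: 8 + 32 + 26 + 20 + 14 = 100.
Column 5: 16 + 10 + 29 + 23 + 22 = 100.
Main diagonal: 19 + 21 + 18 + 20 + 22 = 100.
Anti-diagonal: 16 + 32 + 18 + 9 + 25 = 100.

No — row 1 sums to 100 but column 3 sums to 103.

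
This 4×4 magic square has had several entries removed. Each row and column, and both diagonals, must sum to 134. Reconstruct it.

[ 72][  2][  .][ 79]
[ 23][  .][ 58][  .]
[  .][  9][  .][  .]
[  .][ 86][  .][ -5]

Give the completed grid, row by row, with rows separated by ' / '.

72 2 -19 79 / 23 37 58 16 / 51 9 30 44 / -12 86 65 -5

Using row 1: 72 + 2 + 79 + ? → (1,3) = 134 − 153 = -19.
Using column 2: 2 + 9 + 86 + ? → (2,2) = 134 − 97 = 37.
Main diagonal needs 134; the known cells sum to 104, so (3,3) = 30.
From anti-diagonal, 134 − (79 + 58 + 9) gives (4,1) = -12.
Row 2 needs 134; the known cells sum to 118, so (2,4) = 16.
The remaining cell in row 4 is (4,3) = 134 − 69 = 65.
Column 1 needs 134; the known cells sum to 83, so (3,1) = 51.
From column 4, 134 − (79 + 16 + (-5)) gives (3,4) = 44.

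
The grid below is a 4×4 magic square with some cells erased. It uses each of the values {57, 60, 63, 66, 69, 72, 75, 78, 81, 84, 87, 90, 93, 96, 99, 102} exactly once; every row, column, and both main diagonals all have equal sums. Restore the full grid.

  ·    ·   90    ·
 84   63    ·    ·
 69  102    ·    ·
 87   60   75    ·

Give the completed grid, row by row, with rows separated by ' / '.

78 93 90 57 / 84 63 72 99 / 69 102 81 66 / 87 60 75 96

The 16 entries sum to 1272, so each line sums to 1272/4 = 318.
Row 4 must total 318; the given cells sum to 222, so (4,4) = 96.
From column 1, 318 − (84 + 69 + 87) gives (1,1) = 78.
The remaining cell in column 2 is (1,2) = 318 − 225 = 93.
The remaining cell in main diagonal is (3,3) = 318 − 237 = 81.
The remaining cell in row 1 is (1,4) = 318 − 261 = 57.
Using row 3: 69 + 102 + 81 + ? → (3,4) = 318 − 252 = 66.
Column 3 must total 318; the given cells sum to 246, so (2,3) = 72.
Using column 4: 57 + 66 + 96 + ? → (2,4) = 318 − 219 = 99.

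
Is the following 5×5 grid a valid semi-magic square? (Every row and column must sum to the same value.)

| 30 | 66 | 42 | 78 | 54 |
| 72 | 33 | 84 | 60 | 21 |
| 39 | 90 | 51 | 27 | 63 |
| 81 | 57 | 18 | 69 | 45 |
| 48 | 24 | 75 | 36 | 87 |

Row 1: 30 + 66 + 42 + 78 + 54 = 270.
Row 2: 72 + 33 + 84 + 60 + 21 = 270.
Row 3: 39 + 90 + 51 + 27 + 63 = 270.
Row 4: 81 + 57 + 18 + 69 + 45 = 270.
Row 5: 48 + 24 + 75 + 36 + 87 = 270.
Column 1: 30 + 72 + 39 + 81 + 48 = 270.
Column 2: 66 + 33 + 90 + 57 + 24 = 270.
Column 3: 42 + 84 + 51 + 18 + 75 = 270.
Column 4: 78 + 60 + 27 + 69 + 36 = 270.
Column 5: 54 + 21 + 63 + 45 + 87 = 270.
All lines sum to 270.

Yes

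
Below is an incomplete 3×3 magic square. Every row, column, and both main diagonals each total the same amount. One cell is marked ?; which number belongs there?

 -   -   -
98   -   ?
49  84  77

42

Row 3 is complete and sums to 210; that is the magic constant.
From column 1, 210 − (98 + 49) gives (1,1) = 63.
Using main diagonal: 63 + 77 + ? → (2,2) = 210 − 140 = 70.
From anti-diagonal, 210 − (70 + 49) gives (1,3) = 91.
From row 1, 210 − (63 + 91) gives (1,2) = 56.
Row 2 must total 210; the given cells sum to 168, so (2,3) = 42.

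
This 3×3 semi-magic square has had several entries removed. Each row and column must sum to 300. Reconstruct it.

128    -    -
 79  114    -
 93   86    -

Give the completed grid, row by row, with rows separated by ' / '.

128 100 72 / 79 114 107 / 93 86 121

Row 2: 79 + 114 + ? = 300, so (2,3) = 107.
From row 3, 300 − (93 + 86) gives (3,3) = 121.
Column 2 must total 300; the given cells sum to 200, so (1,2) = 100.
Using column 3: 107 + 121 + ? → (1,3) = 300 − 228 = 72.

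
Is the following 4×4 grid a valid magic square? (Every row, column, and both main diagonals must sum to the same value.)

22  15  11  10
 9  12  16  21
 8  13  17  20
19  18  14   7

Yes

Row 1: 22 + 15 + 11 + 10 = 58.
Row 2: 9 + 12 + 16 + 21 = 58.
Row 3: 8 + 13 + 17 + 20 = 58.
Row 4: 19 + 18 + 14 + 7 = 58.
Column 1: 22 + 9 + 8 + 19 = 58.
Column 2: 15 + 12 + 13 + 18 = 58.
Column 3: 11 + 16 + 17 + 14 = 58.
Column 4: 10 + 21 + 20 + 7 = 58.
Main diagonal: 22 + 12 + 17 + 7 = 58.
Anti-diagonal: 10 + 16 + 13 + 19 = 58.
All lines sum to 58.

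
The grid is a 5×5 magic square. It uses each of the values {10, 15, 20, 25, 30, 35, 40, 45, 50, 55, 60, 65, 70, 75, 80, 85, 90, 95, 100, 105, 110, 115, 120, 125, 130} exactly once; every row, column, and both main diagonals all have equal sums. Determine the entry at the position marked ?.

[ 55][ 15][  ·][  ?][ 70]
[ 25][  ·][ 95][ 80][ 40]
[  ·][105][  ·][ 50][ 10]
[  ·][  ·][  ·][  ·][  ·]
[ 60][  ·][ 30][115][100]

85

The 25 entries sum to 1750, so each line sums to 1750/5 = 350.
Row 2 must total 350; the given cells sum to 240, so (2,2) = 110.
Row 5 needs 350; the known cells sum to 305, so (5,2) = 45.
From column 2, 350 − (15 + 110 + 105 + 45) gives (4,2) = 75.
From column 5, 350 − (70 + 40 + 10 + 100) gives (4,5) = 130.
Anti-diagonal needs 350; the known cells sum to 285, so (3,3) = 65.
Using row 3: 105 + 65 + 50 + 10 + ? → (3,1) = 350 − 230 = 120.
The remaining cell in column 1 is (4,1) = 350 − 260 = 90.
Main diagonal: 55 + 110 + 65 + 100 + ? = 350, so (4,4) = 20.
The remaining cell in row 4 is (4,3) = 350 − 315 = 35.
Column 3 needs 350; the known cells sum to 225, so (1,3) = 125.
From column 4, 350 − (80 + 50 + 20 + 115) gives (1,4) = 85.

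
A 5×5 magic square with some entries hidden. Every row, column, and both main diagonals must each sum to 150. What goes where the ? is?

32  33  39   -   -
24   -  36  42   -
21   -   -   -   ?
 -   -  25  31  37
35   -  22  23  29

40

Row 5 must total 150; the given cells sum to 109, so (5,2) = 41.
The remaining cell in column 1 is (4,1) = 150 − 112 = 38.
Using column 3: 39 + 36 + 25 + 22 + ? → (3,3) = 150 − 122 = 28.
Main diagonal needs 150; the known cells sum to 120, so (2,2) = 30.
From row 2, 150 − (24 + 30 + 36 + 42) gives (2,5) = 18.
From row 4, 150 − (38 + 25 + 31 + 37) gives (4,2) = 19.
Column 2 must total 150; the given cells sum to 123, so (3,2) = 27.
Anti-diagonal needs 150; the known cells sum to 124, so (1,5) = 26.
The remaining cell in row 1 is (1,4) = 150 − 130 = 20.
Column 4: 20 + 42 + 31 + 23 + ? = 150, so (3,4) = 34.
The remaining cell in column 5 is (3,5) = 150 − 110 = 40.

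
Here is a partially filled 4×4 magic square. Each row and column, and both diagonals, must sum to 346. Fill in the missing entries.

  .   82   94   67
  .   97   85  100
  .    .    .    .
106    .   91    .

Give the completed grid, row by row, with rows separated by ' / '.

103 82 94 67 / 64 97 85 100 / 73 88 76 109 / 106 79 91 70

The remaining cell in row 1 is (1,1) = 346 − 243 = 103.
The remaining cell in row 2 is (2,1) = 346 − 282 = 64.
Using column 1: 103 + 64 + 106 + ? → (3,1) = 346 − 273 = 73.
Column 3 must total 346; the given cells sum to 270, so (3,3) = 76.
Using main diagonal: 103 + 97 + 76 + ? → (4,4) = 346 − 276 = 70.
Anti-diagonal must total 346; the given cells sum to 258, so (3,2) = 88.
Using row 3: 73 + 88 + 76 + ? → (3,4) = 346 − 237 = 109.
The remaining cell in row 4 is (4,2) = 346 − 267 = 79.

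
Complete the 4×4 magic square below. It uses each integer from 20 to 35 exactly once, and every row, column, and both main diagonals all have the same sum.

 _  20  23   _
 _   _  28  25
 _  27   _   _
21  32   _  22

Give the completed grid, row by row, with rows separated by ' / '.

33 20 23 34 / 26 31 28 25 / 30 27 24 29 / 21 32 35 22

The entries are 20 through 35, which sum to 440, so each line sums to 440/4 = 110.
The remaining cell in row 4 is (4,3) = 110 − 75 = 35.
Using column 2: 20 + 27 + 32 + ? → (2,2) = 110 − 79 = 31.
Column 3 needs 110; the known cells sum to 86, so (3,3) = 24.
From main diagonal, 110 − (31 + 24 + 22) gives (1,1) = 33.
Anti-diagonal: 28 + 27 + 21 + ? = 110, so (1,4) = 34.
Row 2 must total 110; the given cells sum to 84, so (2,1) = 26.
The remaining cell in column 1 is (3,1) = 110 − 80 = 30.
Using column 4: 34 + 25 + 22 + ? → (3,4) = 110 − 81 = 29.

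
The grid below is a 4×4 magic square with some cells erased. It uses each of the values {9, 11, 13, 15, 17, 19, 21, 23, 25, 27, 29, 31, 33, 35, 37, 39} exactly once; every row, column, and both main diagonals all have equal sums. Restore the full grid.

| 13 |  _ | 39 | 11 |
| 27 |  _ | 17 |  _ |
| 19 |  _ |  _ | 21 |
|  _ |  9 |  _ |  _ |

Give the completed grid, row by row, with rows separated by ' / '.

13 33 39 11 / 27 23 17 29 / 19 31 25 21 / 37 9 15 35

The 16 entries sum to 384, so each line sums to 384/4 = 96.
From row 1, 96 − (13 + 39 + 11) gives (1,2) = 33.
From column 1, 96 − (13 + 27 + 19) gives (4,1) = 37.
From anti-diagonal, 96 − (11 + 17 + 37) gives (3,2) = 31.
Row 3: 19 + 31 + 21 + ? = 96, so (3,3) = 25.
The remaining cell in column 2 is (2,2) = 96 − 73 = 23.
From column 3, 96 − (39 + 17 + 25) gives (4,3) = 15.
Using main diagonal: 13 + 23 + 25 + ? → (4,4) = 96 − 61 = 35.
Row 2 must total 96; the given cells sum to 67, so (2,4) = 29.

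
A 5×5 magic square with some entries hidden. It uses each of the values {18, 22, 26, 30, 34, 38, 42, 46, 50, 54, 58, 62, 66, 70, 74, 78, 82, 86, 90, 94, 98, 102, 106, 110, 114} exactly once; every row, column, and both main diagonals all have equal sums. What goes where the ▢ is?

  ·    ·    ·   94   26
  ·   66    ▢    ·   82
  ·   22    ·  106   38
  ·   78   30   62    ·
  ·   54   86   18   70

98

The 25 entries sum to 1650, so each line sums to 1650/5 = 330.
From row 5, 330 − (54 + 86 + 18 + 70) gives (5,1) = 102.
Column 2 needs 330; the known cells sum to 220, so (1,2) = 110.
The remaining cell in column 4 is (2,4) = 330 − 280 = 50.
From column 5, 330 − (26 + 82 + 38 + 70) gives (4,5) = 114.
Anti-diagonal: 26 + 50 + 78 + 102 + ? = 330, so (3,3) = 74.
The remaining cell in row 3 is (3,1) = 330 − 240 = 90.
Row 4 must total 330; the given cells sum to 284, so (4,1) = 46.
Main diagonal needs 330; the known cells sum to 272, so (1,1) = 58.
The remaining cell in row 1 is (1,3) = 330 − 288 = 42.
Column 1: 58 + 90 + 46 + 102 + ? = 330, so (2,1) = 34.
Using column 3: 42 + 74 + 30 + 86 + ? → (2,3) = 330 − 232 = 98.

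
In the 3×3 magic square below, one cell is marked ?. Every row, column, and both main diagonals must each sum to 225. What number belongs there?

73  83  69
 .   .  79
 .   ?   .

Using column 3: 69 + 79 + ? → (3,3) = 225 − 148 = 77.
Main diagonal needs 225; the known cells sum to 150, so (2,2) = 75.
Anti-diagonal: 69 + 75 + ? = 225, so (3,1) = 81.
Row 2 must total 225; the given cells sum to 154, so (2,1) = 71.
The remaining cell in row 3 is (3,2) = 225 − 158 = 67.

67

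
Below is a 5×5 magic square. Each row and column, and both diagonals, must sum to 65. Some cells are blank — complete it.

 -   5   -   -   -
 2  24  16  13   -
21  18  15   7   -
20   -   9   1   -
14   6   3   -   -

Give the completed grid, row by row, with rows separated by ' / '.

8 5 22 19 11 / 2 24 16 13 10 / 21 18 15 7 4 / 20 12 9 1 23 / 14 6 3 25 17

Row 2: 2 + 24 + 16 + 13 + ? = 65, so (2,5) = 10.
From row 3, 65 − (21 + 18 + 15 + 7) gives (3,5) = 4.
Column 1 must total 65; the given cells sum to 57, so (1,1) = 8.
Column 2: 5 + 24 + 18 + 6 + ? = 65, so (4,2) = 12.
Column 3: 16 + 15 + 9 + 3 + ? = 65, so (1,3) = 22.
Using main diagonal: 8 + 24 + 15 + 1 + ? → (5,5) = 65 − 48 = 17.
The remaining cell in anti-diagonal is (1,5) = 65 − 54 = 11.
The remaining cell in row 1 is (1,4) = 65 − 46 = 19.
Row 4 must total 65; the given cells sum to 42, so (4,5) = 23.
Row 5: 14 + 6 + 3 + 17 + ? = 65, so (5,4) = 25.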